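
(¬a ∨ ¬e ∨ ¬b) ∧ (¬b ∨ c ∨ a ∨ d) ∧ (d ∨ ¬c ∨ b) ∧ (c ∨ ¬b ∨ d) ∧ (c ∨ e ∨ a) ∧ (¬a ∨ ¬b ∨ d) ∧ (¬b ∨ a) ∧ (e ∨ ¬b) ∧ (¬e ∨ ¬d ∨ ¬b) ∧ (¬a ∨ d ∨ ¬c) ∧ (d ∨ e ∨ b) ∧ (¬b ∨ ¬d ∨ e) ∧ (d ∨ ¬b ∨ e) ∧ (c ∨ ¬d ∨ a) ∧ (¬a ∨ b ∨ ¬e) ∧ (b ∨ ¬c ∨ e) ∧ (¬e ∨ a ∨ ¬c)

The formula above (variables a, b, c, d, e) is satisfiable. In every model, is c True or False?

False

Suppose c = True.
Try d = True.
Try b = False.
The clause (e) is unit, so e = True.
The clause (¬a) is unit, so a = False.
But (a) is also a unit clause — contradiction.
So b must be the other value — set b = True.
The clause (a) is unit, so a = True.
The clause (¬e) is unit, so e = False.
But (e) is also a unit clause — contradiction.
Both values of b lead to a conflict.
So d must be the other value — set d = False.
The clause (b) is unit, so b = True.
The clause (¬a) is unit, so a = False.
But (a) is also a unit clause — contradiction.
Both values of d lead to a conflict.
So every satisfying assignment has c = False.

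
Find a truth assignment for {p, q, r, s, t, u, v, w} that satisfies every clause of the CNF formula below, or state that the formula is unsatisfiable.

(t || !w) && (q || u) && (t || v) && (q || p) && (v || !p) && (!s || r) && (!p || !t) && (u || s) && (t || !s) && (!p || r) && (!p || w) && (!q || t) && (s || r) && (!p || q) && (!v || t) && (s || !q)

p: false; q: true; r: true; s: true; t: true; u: true; v: false; w: false

Suppose t = true.
Unit clause (!p) forces p = false.
Unit clause (q) forces q = true.
Unit clause (s) forces s = true.
Unit clause (r) forces r = true.
Every clause is now satisfied; u, v, w are unconstrained.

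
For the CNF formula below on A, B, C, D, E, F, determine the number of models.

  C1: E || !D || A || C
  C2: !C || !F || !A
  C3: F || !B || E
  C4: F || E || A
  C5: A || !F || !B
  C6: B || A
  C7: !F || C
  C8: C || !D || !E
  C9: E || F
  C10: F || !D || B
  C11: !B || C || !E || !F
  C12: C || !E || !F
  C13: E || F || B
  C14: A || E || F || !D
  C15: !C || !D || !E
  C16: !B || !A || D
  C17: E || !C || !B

There are 2^6 = 64 truth assignments over (A, B, C, D, E, F).
Split on C. With C = true, the clauses containing C are satisfied and !C drops from the rest; 2 of the 2^5 = 32 assignments to the other variables satisfy what remains.
With C = false, by the same count on the reduced clause set, 2 assignments work.
Total: 2 + 2 = 4.

4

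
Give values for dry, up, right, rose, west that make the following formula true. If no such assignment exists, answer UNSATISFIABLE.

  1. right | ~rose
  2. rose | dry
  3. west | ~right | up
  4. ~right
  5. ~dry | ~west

Unit clause (~right) forces right = 0.
Unit clause (~rose) forces rose = 0.
Unit clause (dry) forces dry = 1.
Unit clause (~west) forces west = 0.
No clause remains; up is free.

dry ↦ 1, up ↦ 0, right ↦ 0, rose ↦ 0, west ↦ 0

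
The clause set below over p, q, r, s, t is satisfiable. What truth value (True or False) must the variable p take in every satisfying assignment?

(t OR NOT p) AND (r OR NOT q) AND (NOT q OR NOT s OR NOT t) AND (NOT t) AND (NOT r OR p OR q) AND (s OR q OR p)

Suppose p = true.
From the singleton clause (t), t = true.
That conflicts with the unit clause (NOT t).
So every satisfying assignment has p = False.

False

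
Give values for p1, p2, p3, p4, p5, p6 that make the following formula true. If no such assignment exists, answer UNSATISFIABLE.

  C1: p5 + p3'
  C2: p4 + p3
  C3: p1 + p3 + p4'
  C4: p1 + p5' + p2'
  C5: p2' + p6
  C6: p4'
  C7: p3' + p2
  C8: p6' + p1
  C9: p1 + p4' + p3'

p1=1, p2=1, p3=1, p4=0, p5=1, p6=1

Unit clause (p4') forces p4 = 0.
Unit clause (p3) forces p3 = 1.
Unit clause (p5) forces p5 = 1.
Unit clause (p2) forces p2 = 1.
Unit clause (p1) forces p1 = 1.
Unit clause (p6) forces p6 = 1.
All clauses are satisfied.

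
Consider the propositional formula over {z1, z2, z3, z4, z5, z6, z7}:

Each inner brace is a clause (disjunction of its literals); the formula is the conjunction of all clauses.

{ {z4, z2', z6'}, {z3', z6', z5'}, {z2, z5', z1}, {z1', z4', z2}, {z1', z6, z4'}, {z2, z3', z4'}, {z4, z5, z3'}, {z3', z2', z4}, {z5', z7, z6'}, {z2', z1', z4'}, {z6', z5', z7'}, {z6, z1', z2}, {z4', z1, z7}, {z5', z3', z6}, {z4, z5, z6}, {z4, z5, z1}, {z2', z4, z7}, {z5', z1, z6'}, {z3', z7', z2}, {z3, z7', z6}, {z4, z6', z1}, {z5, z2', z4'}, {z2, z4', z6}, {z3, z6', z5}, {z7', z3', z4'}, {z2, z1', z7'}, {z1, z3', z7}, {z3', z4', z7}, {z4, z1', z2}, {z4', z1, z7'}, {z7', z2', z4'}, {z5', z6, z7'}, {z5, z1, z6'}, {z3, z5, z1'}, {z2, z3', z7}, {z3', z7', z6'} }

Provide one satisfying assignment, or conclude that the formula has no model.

UNSATISFIABLE

Case z4 = 1:
Case z1 = 0:
From the singleton clause (z7), z7 = 1.
That conflicts with the unit clause (z7').
Backtrack on z1: now try z1 = 1.
From the singleton clause (z2), z2 = 1.
That conflicts with the unit clause (z2').
Neither z1 = 1 nor z1 = 0 works.
Backtrack on z4: now try z4 = 0.
Case z2 = 0:
From the singleton clause (z1'), z1 = 0.
From the singleton clause (z5'), z5 = 0.
That conflicts with the unit clause (z5).
Backtrack on z2: now try z2 = 1.
From the singleton clause (z6'), z6 = 0.
From the singleton clause (z3'), z3 = 0.
From the singleton clause (z5), z5 = 1.
From the singleton clause (z7), z7 = 1.
That conflicts with the unit clause (z7').
Neither z2 = 1 nor z2 = 0 works.
Neither z4 = 1 nor z4 = 0 works.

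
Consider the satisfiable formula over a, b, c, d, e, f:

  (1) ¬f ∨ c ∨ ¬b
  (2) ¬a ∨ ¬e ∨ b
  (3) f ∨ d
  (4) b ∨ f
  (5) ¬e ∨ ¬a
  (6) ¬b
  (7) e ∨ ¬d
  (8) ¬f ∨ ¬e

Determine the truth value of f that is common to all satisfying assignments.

True

Suppose f = False.
The clause (d) is unit, so d = True.
The clause (b) is unit, so b = True.
Now (¬b) is unsatisfied and unit — conflict.
So every satisfying assignment has f = True.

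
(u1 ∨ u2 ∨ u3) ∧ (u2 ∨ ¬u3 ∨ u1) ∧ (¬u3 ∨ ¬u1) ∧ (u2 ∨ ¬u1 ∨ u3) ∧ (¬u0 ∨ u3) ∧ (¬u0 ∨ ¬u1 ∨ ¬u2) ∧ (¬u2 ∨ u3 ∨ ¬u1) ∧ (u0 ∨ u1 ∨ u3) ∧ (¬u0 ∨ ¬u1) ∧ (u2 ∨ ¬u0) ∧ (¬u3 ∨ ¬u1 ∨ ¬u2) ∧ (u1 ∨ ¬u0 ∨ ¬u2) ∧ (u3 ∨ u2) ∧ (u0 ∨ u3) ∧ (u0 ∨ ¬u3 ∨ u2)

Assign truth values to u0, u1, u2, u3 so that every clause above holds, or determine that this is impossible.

u0=False; u1=False; u2=True; u3=True

Case u3 = True:
Unit clause (¬u1) forces u1 = False.
Unit clause (u2) forces u2 = True.
Unit clause (¬u0) forces u0 = False.
Every clause now holds.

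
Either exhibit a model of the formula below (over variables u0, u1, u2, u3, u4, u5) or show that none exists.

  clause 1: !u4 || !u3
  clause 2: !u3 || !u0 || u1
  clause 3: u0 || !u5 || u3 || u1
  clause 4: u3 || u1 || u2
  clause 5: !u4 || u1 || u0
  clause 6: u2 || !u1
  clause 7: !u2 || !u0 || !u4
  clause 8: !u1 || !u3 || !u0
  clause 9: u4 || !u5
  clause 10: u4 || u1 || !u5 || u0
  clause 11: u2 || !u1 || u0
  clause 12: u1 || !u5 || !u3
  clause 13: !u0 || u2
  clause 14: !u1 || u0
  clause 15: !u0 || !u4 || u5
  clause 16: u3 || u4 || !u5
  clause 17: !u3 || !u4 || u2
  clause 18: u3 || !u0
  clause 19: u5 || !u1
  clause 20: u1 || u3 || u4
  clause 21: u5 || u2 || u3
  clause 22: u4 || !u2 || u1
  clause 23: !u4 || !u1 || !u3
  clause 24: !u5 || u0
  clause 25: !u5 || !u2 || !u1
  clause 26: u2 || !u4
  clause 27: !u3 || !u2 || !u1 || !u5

Branch on u4: set u4 = false.
Unit clause (!u5) forces u5 = false.
Unit clause (!u1) forces u1 = false.
Unit clause (u3) forces u3 = true.
Unit clause (!u0) forces u0 = false.
Unit clause (!u2) forces u2 = false.
Every clause now holds.

u0: false, u1: false, u2: false, u3: true, u4: false, u5: false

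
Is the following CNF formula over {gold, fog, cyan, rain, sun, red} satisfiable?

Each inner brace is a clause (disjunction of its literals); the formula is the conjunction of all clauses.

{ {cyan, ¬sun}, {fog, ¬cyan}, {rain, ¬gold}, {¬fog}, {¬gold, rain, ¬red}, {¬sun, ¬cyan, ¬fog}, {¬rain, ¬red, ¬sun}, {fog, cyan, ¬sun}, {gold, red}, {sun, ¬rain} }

Satisfiable

The clause (¬fog) is unit, so fog = False.
The clause (¬cyan) is unit, so cyan = False.
The clause (¬sun) is unit, so sun = False.
The clause (¬rain) is unit, so rain = False.
The clause (¬gold) is unit, so gold = False.
The clause (red) is unit, so red = True.
Every clause now holds.
A satisfying assignment: gold ↦ False,  fog ↦ False,  cyan ↦ False,  rain ↦ False,  sun ↦ False,  red ↦ True.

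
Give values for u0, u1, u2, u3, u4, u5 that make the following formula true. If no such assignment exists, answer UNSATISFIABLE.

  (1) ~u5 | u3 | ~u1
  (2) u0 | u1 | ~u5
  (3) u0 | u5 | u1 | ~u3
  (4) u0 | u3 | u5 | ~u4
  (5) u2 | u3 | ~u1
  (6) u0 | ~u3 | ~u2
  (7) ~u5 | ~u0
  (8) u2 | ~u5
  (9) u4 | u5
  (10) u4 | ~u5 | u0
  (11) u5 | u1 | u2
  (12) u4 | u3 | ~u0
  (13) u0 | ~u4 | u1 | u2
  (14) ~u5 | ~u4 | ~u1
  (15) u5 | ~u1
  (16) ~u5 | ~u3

Suppose u5 = 0.
(u4) alone gives u4 = 1.
(~u1) alone gives u1 = 0.
(u2) alone gives u2 = 1.
Suppose u0 = 1.
All clauses hold; u3 can take either value.

u0: 1; u1: 0; u2: 1; u3: 1; u4: 1; u5: 0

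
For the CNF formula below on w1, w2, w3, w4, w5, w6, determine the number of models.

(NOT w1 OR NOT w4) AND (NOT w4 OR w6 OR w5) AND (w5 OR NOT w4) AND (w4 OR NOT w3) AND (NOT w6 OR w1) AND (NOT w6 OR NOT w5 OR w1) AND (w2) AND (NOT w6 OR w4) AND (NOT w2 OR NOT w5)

There are 2^6 = 64 truth assignments over (w1, w2, w3, w4, w5, w6).
Split on w5. With w5 = true, the clauses containing w5 are satisfied and NOT w5 drops from the rest; 0 of the 2^5 = 32 assignments to the other variables satisfy what remains.
With w5 = false, by the same count on the reduced clause set, 2 assignments work.
Total: 0 + 2 = 2.

2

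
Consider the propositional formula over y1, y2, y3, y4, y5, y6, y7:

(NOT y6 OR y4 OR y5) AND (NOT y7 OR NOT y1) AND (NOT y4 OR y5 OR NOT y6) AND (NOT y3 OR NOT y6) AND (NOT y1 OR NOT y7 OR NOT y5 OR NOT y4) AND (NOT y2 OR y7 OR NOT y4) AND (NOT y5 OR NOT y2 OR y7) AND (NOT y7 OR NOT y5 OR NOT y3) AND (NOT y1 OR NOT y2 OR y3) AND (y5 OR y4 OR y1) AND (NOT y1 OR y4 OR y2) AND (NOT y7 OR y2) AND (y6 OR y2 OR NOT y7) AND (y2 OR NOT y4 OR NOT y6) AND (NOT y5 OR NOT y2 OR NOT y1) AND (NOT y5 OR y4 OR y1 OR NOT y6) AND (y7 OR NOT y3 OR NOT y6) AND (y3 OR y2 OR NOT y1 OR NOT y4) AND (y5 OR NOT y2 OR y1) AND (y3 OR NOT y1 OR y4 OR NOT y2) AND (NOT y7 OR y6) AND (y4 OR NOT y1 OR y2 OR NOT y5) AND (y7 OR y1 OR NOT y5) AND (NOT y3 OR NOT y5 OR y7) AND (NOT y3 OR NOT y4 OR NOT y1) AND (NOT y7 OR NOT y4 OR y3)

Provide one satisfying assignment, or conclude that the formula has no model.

Try y7 = false.
Try y3 = false.
Try y2 = false.
Try y1 = false.
(NOT y5) alone gives y5 = false.
(y4) alone gives y4 = true.
(NOT y6) alone gives y6 = false.
Every clause now holds.

y1 ↦ false; y2 ↦ false; y3 ↦ false; y4 ↦ true; y5 ↦ false; y6 ↦ false; y7 ↦ false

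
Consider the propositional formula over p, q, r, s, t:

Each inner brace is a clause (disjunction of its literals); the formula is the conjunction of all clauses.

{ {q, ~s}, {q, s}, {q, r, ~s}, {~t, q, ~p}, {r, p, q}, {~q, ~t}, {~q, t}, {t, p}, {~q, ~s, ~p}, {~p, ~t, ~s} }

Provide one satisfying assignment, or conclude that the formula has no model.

Suppose q = 1.
From the singleton clause (~t), t = 0.
Now (t) is unsatisfied and unit — conflict.
Backtrack on q: now try q = 0.
From the singleton clause (~s), s = 0.
Now (s) is unsatisfied and unit — conflict.
Both values of q lead to a conflict.

UNSATISFIABLE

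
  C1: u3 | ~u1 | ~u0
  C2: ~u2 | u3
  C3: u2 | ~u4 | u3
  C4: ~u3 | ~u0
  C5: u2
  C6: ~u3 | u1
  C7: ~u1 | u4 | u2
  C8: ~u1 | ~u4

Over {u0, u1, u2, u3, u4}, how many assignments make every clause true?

1

There are 2^5 = 32 truth assignments over (u0, u1, u2, u3, u4).
Split on u4. With u4 = 1, the clauses containing u4 are satisfied and ~u4 drops from the rest; 0 of the 2^4 = 16 assignments to the other variables satisfy what remains.
With u4 = 0, by the same count on the reduced clause set, 1 assignment works.
Total: 0 + 1 = 1.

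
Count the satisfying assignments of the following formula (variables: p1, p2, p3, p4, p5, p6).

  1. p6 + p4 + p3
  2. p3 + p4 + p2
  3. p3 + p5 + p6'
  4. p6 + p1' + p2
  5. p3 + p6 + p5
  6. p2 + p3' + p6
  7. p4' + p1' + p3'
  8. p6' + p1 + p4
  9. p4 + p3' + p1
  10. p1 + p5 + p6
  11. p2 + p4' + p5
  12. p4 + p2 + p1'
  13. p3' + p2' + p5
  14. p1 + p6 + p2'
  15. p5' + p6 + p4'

There are 2^6 = 64 truth assignments over (p1, p2, p3, p4, p5, p6).
Split on p2. With p2 = 1, the clauses containing p2 are satisfied and p2' drops from the rest; 6 of the 2^5 = 32 assignments to the other variables satisfy what remains.
With p2 = 0, by the same count on the reduced clause set, 3 assignments work.
(One model: p1=F, p2=F, p3=F, p4=T, p5=T, p6=T.)
Total: 6 + 3 = 9.

9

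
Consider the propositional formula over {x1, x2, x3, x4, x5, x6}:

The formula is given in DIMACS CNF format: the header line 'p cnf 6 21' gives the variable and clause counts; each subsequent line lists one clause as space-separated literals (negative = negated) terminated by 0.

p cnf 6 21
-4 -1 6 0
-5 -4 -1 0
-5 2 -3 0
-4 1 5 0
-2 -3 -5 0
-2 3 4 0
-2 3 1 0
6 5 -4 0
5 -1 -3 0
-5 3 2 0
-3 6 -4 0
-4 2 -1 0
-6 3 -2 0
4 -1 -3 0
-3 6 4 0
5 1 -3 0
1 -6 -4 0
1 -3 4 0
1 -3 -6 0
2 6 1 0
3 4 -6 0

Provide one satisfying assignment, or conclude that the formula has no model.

Branch on x4: set x4 = False.
Branch on x2: set x2 = False.
Branch on x5: set x5 = False.
Branch on x1: set x1 = True.
The clause (¬x3) is unit, so x3 = False.
The clause (¬x6) is unit, so x6 = False.
Every clause now holds.

x1: True,  x2: False,  x3: False,  x4: False,  x5: False,  x6: False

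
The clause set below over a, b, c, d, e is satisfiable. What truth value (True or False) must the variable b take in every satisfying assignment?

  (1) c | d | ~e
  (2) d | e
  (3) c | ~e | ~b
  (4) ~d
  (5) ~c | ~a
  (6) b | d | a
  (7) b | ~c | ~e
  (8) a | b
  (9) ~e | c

Suppose b = 0.
(~d) alone gives d = 0.
(e) alone gives e = 1.
(c) alone gives c = 1.
That conflicts with the unit clause (~c).
So every satisfying assignment has b = True.

True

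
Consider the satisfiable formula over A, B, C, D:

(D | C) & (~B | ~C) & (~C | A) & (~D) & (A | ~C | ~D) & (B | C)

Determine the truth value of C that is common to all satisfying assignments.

True

Suppose C = 0.
Unit clause (D) forces D = 1.
Now (~D) is unsatisfied and unit — conflict.
So every satisfying assignment has C = True.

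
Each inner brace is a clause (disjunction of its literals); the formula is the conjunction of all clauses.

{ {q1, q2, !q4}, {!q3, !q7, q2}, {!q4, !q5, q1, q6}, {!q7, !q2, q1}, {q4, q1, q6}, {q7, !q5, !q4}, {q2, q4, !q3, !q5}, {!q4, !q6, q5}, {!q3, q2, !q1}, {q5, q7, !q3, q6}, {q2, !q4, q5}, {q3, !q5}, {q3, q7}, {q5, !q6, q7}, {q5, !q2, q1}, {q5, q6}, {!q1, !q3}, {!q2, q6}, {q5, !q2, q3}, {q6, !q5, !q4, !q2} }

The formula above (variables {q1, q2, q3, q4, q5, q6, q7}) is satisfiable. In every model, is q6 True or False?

Suppose q6 = false.
(q5) alone gives q5 = true.
(q3) alone gives q3 = true.
(!q1) alone gives q1 = false.
(!q4) alone gives q4 = false.
That conflicts with the unit clause (q4).
So every satisfying assignment has q6 = True.

True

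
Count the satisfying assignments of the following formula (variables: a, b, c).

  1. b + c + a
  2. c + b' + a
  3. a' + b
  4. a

There are 2^3 = 8 truth assignments over (a, b, c).
Split on c. With c = 1, the clauses containing c are satisfied and c' drops from the rest; 1 of the 2^2 = 4 assignments to the other variables satisfy what remains.
With c = 0, by the same count on the reduced clause set, 1 assignment works.
Total: 1 + 1 = 2.

2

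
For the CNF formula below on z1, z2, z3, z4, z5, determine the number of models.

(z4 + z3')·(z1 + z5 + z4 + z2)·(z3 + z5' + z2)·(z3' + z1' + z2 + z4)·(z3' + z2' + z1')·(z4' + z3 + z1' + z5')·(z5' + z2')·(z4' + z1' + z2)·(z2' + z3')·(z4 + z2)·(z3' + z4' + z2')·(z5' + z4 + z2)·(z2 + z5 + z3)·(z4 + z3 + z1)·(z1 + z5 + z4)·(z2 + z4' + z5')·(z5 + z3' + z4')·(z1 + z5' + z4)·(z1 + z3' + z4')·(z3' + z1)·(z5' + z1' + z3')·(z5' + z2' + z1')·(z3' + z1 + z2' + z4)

There are 2^5 = 32 truth assignments over (z1, z2, z3, z4, z5).
Split on z2. With z2 = 1, the clauses containing z2 are satisfied and z2' drops from the rest; 3 of the 2^4 = 16 assignments to the other variables satisfy what remains.
With z2 = 0, by the same count on the reduced clause set, 0 assignments work.
(One model: z1=F, z2=T, z3=F, z4=T, z5=F.)
Total: 3 + 0 = 3.

3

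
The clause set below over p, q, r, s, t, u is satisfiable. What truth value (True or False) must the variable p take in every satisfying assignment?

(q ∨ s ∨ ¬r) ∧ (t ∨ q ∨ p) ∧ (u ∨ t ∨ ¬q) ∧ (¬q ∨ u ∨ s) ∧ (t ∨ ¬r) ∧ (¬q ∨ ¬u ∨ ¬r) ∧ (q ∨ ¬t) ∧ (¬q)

Suppose p = False.
The clause (¬q) is unit, so q = False.
The clause (t) is unit, so t = True.
Now (¬t) is unsatisfied and unit — conflict.
So every satisfying assignment has p = True.

True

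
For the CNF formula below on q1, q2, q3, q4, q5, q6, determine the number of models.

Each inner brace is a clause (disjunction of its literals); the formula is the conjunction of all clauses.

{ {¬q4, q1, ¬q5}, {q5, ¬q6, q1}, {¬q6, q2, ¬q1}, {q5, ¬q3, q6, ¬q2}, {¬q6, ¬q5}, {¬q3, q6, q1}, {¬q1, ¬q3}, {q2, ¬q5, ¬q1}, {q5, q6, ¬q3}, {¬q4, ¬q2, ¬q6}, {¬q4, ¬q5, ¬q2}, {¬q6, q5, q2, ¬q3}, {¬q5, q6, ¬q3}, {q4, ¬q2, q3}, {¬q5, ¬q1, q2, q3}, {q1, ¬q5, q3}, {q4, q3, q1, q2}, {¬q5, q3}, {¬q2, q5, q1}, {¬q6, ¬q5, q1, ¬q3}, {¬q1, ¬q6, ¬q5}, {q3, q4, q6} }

3

There are 2^6 = 64 truth assignments over (q1, q2, q3, q4, q5, q6).
Split on q2. With q2 = True, the clauses containing q2 are satisfied and ¬q2 drops from the rest; 1 of the 2^5 = 32 assignments to the other variables satisfy what remains.
With q2 = False, by the same count on the reduced clause set, 2 assignments work.
Total: 1 + 2 = 3.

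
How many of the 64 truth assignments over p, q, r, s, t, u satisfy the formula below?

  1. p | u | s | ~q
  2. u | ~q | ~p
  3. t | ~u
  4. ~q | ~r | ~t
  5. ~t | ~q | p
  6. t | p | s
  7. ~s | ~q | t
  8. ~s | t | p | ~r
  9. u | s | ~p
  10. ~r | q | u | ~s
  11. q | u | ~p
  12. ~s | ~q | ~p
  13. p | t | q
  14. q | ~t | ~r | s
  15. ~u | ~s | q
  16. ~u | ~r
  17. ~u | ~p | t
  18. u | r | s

4

There are 2^6 = 64 truth assignments over (p, q, r, s, t, u).
Split on p. With p = 1, the clauses containing p are satisfied and ~p drops from the rest; 2 of the 2^5 = 32 assignments to the other variables satisfy what remains.
With p = 0, by the same count on the reduced clause set, 2 assignments work.
Total: 2 + 2 = 4.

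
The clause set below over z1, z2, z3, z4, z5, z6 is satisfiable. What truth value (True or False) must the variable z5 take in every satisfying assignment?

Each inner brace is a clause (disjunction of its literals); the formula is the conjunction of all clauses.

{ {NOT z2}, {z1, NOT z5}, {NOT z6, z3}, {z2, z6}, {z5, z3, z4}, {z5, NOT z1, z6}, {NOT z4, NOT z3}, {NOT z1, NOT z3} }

False

Suppose z5 = true.
The clause (NOT z2) is unit, so z2 = false.
The clause (z1) is unit, so z1 = true.
The clause (z6) is unit, so z6 = true.
The clause (z3) is unit, so z3 = true.
That conflicts with the unit clause (NOT z3).
So every satisfying assignment has z5 = False.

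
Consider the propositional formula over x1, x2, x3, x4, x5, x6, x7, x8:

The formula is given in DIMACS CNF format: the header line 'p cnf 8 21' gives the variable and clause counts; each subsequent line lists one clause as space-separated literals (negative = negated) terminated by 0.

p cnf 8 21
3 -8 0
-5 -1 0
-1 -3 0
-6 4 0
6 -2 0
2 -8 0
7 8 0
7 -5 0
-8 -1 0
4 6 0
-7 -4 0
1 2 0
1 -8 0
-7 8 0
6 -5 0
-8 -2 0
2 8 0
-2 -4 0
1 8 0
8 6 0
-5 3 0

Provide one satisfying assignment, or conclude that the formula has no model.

UNSATISFIABLE

Branch on x3: set x3 = True.
Unit clause (¬x1) forces x1 = False.
Unit clause (x2) forces x2 = True.
Unit clause (x6) forces x6 = True.
Unit clause (x4) forces x4 = True.
Now (¬x4) is unsatisfied and unit — conflict.
Backtrack on x3: now try x3 = False.
Unit clause (¬x8) forces x8 = False.
Unit clause (x7) forces x7 = True.
Now (¬x7) is unsatisfied and unit — conflict.
Either choice for x3 ends in contradiction.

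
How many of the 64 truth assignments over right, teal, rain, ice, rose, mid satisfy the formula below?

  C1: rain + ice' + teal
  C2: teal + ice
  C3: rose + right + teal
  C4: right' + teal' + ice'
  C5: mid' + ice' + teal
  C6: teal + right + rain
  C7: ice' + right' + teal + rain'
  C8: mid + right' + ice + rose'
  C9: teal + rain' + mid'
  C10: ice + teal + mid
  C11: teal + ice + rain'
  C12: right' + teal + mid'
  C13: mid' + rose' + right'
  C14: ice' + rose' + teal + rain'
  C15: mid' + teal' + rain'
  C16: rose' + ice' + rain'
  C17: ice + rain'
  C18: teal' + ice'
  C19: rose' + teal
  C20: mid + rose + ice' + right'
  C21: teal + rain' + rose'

There are 2^6 = 64 truth assignments over (right, teal, rain, ice, rose, mid).
Split on teal. With teal = 1, the clauses containing teal are satisfied and teal' drops from the rest; 6 of the 2^5 = 32 assignments to the other variables satisfy what remains.
With teal = 0, by the same count on the reduced clause set, 0 assignments work.
(One model: right=F, teal=T, rain=F, ice=F, rose=F, mid=F.)
Total: 6 + 0 = 6.

6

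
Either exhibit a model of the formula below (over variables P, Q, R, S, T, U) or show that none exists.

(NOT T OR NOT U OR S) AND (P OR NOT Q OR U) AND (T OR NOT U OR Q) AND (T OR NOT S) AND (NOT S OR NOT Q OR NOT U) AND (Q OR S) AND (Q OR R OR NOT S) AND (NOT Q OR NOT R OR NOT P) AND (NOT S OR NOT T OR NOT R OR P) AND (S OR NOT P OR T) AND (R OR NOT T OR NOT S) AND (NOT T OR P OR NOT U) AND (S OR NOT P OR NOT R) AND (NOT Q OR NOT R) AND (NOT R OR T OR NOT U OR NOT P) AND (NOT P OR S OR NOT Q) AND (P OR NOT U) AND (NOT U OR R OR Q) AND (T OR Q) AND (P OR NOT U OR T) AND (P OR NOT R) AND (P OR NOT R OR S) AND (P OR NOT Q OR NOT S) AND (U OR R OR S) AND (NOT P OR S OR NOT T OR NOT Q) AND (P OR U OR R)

P=true; Q=false; R=true; S=true; T=true; U=false

Branch on T: set T = true.
Branch on U: set U = false.
Branch on P: set P = true.
Branch on Q: set Q = false.
The clause (S) is unit, so S = true.
The clause (R) is unit, so R = true.
Every clause now holds.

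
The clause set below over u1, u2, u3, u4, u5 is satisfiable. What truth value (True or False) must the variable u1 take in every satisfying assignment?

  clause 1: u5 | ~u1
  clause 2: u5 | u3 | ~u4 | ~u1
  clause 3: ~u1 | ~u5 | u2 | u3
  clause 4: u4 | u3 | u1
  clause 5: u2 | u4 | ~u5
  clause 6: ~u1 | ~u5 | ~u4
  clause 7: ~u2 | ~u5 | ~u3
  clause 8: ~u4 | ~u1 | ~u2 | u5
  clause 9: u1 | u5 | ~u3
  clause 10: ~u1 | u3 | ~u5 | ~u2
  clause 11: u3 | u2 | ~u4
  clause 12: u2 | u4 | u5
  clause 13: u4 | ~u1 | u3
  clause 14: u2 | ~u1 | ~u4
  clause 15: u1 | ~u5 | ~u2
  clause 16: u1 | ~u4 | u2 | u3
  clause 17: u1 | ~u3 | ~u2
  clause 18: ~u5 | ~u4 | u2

False

Suppose u1 = 1.
Unit clause (u5) forces u5 = 1.
Unit clause (~u4) forces u4 = 0.
Unit clause (u2) forces u2 = 1.
Unit clause (~u3) forces u3 = 0.
Now (u3) is unsatisfied and unit — conflict.
So every satisfying assignment has u1 = False.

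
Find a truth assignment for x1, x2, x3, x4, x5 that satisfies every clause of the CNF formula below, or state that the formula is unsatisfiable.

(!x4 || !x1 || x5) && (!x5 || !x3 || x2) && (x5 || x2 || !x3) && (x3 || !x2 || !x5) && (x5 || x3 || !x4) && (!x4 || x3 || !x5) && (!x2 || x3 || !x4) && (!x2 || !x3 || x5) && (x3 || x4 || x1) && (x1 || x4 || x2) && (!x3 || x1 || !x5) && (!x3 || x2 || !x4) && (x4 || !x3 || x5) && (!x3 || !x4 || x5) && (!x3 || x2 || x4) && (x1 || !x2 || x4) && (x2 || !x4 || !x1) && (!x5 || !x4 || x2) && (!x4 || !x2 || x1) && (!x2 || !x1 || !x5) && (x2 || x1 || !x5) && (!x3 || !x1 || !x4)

x1: true; x2: false; x3: false; x4: false; x5: true

Try x4 = false.
Try x3 = false.
Unit clause (x1) forces x1 = true.
Try x2 = false.
All clauses hold; x5 can take either value.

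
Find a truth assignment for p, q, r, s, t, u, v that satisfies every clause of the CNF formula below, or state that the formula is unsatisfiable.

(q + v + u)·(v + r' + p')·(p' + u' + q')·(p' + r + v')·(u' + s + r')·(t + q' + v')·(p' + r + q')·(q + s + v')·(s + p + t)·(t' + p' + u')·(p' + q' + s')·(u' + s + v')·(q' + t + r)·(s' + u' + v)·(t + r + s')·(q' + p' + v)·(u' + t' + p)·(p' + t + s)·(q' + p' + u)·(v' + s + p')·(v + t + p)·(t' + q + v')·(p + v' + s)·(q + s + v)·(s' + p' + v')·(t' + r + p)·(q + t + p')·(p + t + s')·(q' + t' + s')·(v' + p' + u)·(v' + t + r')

Case q = 1:
Case p = 0:
Case t = 1:
From the singleton clause (u'), u = 0.
From the singleton clause (r), r = 1.
From the singleton clause (s'), s = 0.
From the singleton clause (v'), v = 0.
All clauses are satisfied.

p=0; q=1; r=1; s=0; t=1; u=0; v=0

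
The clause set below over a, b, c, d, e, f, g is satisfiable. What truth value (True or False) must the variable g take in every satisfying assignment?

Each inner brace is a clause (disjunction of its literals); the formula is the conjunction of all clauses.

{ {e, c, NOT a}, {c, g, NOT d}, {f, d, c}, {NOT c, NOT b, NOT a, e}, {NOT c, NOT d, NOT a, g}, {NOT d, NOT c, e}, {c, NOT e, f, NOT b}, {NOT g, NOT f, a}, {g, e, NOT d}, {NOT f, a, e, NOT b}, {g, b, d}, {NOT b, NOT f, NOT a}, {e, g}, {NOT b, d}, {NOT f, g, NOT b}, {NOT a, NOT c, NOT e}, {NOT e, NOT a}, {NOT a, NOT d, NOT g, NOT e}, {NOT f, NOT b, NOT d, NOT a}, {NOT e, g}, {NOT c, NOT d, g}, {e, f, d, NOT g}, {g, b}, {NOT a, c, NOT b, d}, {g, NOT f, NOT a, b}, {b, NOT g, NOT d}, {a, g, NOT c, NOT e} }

Suppose g = false.
Unit clause (e) forces e = true.
That conflicts with the unit clause (NOT e).
So every satisfying assignment has g = True.

True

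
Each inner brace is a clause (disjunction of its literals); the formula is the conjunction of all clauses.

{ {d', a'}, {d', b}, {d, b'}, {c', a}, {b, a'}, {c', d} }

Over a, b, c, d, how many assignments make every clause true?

2

There are 2^4 = 16 truth assignments over (a, b, c, d).
Check each against the 6 clauses (columns in the order a, b, c, d):
  F F F F  ✓ satisfies all
  F F F T  ✗ fails (d' + b)
  F F T F  ✗ fails (c' + a)
  F F T T  ✗ fails (d' + b)
  F T F F  ✗ fails (d + b')
  F T F T  ✓ satisfies all
  F T T F  ✗ fails (d + b')
  F T T T  ✗ fails (c' + a)
  T F F F  ✗ fails (b + a')
  T F F T  ✗ fails (d' + a')
  T F T F  ✗ fails (b + a')
  T F T T  ✗ fails (d' + a')
  T T F F  ✗ fails (d + b')
  T T F T  ✗ fails (d' + a')
  T T T F  ✗ fails (d + b')
  T T T T  ✗ fails (d' + a')
2 of the 16 rows are models.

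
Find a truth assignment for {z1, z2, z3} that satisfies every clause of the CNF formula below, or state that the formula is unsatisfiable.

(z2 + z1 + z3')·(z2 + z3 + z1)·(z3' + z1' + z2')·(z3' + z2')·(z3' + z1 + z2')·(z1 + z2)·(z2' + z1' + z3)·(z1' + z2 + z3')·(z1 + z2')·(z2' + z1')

Try z3 = 0.
Try z2 = 0.
From the singleton clause (z1), z1 = 1.
All clauses are satisfied.

z1: 1; z2: 0; z3: 0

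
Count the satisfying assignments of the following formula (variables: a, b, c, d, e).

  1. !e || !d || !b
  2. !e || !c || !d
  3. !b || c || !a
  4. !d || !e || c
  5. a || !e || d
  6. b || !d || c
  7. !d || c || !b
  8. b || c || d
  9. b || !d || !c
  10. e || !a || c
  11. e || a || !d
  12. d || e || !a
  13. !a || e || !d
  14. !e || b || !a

There are 2^5 = 32 truth assignments over (a, b, c, d, e).
Split on e. With e = true, the clauses containing e are satisfied and !e drops from the rest; 1 of the 2^4 = 16 assignments to the other variables satisfy what remains.
With e = false, by the same count on the reduced clause set, 3 assignments work.
(One model: a=F, b=F, c=T, d=F, e=F.)
Total: 1 + 3 = 4.

4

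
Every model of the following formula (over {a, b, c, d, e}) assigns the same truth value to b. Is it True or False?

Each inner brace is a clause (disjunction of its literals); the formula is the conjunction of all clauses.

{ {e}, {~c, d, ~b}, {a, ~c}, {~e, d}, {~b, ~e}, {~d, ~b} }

False

Suppose b = 1.
From the singleton clause (e), e = 1.
That conflicts with the unit clause (~e).
So every satisfying assignment has b = False.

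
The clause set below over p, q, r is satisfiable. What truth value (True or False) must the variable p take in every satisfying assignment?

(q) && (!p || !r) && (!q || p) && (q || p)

True

Suppose p = false.
The clause (q) is unit, so q = true.
Now (!q) is unsatisfied and unit — conflict.
So every satisfying assignment has p = True.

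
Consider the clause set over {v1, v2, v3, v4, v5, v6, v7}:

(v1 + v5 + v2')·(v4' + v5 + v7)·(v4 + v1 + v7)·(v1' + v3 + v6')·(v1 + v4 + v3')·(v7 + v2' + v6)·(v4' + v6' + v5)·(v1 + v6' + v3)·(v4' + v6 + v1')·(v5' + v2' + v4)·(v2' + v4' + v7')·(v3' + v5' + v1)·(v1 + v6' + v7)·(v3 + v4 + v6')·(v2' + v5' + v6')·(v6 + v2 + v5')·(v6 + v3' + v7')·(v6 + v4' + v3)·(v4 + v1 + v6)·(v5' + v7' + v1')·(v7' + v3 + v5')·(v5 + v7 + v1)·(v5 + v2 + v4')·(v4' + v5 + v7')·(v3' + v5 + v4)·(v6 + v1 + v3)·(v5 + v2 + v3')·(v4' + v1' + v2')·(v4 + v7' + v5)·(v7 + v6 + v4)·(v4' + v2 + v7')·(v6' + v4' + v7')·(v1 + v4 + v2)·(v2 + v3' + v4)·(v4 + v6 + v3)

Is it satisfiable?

Yes, satisfiable

Suppose v1 = 1.
Suppose v3 = 1.
Suppose v4 = 1.
From the singleton clause (v6), v6 = 1.
From the singleton clause (v5), v5 = 1.
From the singleton clause (v2'), v2 = 0.
From the singleton clause (v7'), v7 = 0.
This assignment satisfies each clause.
A satisfying assignment: v1=1; v2=0; v3=1; v4=1; v5=1; v6=1; v7=0.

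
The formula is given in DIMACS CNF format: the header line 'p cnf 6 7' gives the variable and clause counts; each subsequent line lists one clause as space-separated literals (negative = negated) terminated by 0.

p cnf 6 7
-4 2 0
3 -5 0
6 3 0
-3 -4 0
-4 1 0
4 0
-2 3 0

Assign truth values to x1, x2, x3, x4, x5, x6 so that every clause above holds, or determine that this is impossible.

UNSATISFIABLE

(x4) alone gives x4 = True.
(x2) alone gives x2 = True.
(¬x3) alone gives x3 = False.
But (x3) is also a unit clause — contradiction.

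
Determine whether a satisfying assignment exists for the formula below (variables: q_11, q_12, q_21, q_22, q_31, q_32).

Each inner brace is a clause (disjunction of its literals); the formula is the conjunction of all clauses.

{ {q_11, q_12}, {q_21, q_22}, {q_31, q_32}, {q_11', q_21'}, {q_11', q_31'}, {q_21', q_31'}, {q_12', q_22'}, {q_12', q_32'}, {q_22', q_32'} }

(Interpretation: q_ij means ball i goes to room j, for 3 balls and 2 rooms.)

No

Case q_11 = 1:
The clause (q_21') is unit, so q_21 = 0.
The clause (q_22) is unit, so q_22 = 1.
The clause (q_31') is unit, so q_31 = 0.
The clause (q_32) is unit, so q_32 = 1.
Now (q_32') is unsatisfied and unit — conflict.
That branch fails; take q_11 = 0 instead.
The clause (q_12) is unit, so q_12 = 1.
The clause (q_22') is unit, so q_22 = 0.
The clause (q_21) is unit, so q_21 = 1.
The clause (q_31') is unit, so q_31 = 0.
The clause (q_32) is unit, so q_32 = 1.
Now (q_32') is unsatisfied and unit — conflict.
Neither q_11 = 1 nor q_11 = 0 works.
No assignment satisfies every clause.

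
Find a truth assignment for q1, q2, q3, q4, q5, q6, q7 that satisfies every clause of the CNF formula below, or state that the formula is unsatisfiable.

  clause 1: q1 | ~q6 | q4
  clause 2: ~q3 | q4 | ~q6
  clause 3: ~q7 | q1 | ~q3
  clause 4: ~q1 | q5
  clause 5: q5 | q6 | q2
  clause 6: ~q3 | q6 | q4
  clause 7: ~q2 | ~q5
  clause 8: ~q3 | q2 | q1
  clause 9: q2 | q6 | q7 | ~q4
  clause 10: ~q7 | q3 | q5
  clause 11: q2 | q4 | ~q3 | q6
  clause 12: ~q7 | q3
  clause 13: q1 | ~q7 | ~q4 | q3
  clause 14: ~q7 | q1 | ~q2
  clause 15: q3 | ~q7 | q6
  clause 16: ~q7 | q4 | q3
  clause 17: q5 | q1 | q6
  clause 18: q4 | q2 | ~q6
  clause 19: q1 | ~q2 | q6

Try q1 = 1.
The clause (q5) is unit, so q5 = 1.
The clause (~q2) is unit, so q2 = 0.
Try q7 = 0.
Try q6 = 1.
The clause (q4) is unit, so q4 = 1.
All clauses hold; q3 can take either value.

q1=1, q2=0, q3=1, q4=1, q5=1, q6=1, q7=0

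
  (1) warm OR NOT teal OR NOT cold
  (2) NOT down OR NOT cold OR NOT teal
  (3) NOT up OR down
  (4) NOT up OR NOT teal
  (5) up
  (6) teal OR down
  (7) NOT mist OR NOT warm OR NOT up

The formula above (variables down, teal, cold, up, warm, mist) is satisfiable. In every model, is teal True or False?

Suppose teal = true.
From the singleton clause (NOT up), up = false.
That conflicts with the unit clause (up).
So every satisfying assignment has teal = False.

False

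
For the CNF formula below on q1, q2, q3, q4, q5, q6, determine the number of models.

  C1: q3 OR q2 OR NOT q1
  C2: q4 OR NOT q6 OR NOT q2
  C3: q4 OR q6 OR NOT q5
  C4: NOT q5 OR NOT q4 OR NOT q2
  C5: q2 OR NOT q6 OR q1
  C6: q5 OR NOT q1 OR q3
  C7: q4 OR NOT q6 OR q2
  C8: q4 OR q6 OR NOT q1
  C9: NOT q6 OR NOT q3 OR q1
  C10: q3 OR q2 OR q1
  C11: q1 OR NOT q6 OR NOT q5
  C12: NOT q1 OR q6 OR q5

12

There are 2^6 = 64 truth assignments over (q1, q2, q3, q4, q5, q6).
Split on q3. With q3 = true, the clauses containing q3 are satisfied and NOT q3 drops from the rest; 9 of the 2^5 = 32 assignments to the other variables satisfy what remains.
With q3 = false, by the same count on the reduced clause set, 3 assignments work.
(One model: q1=F, q2=F, q3=T, q4=F, q5=F, q6=F.)
Total: 9 + 3 = 12.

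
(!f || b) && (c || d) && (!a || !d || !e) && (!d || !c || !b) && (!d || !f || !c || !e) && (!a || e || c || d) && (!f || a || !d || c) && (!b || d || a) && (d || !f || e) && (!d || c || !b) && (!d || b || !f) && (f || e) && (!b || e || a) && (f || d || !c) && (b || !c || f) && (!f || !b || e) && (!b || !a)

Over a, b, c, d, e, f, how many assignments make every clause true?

There are 2^6 = 64 truth assignments over (a, b, c, d, e, f).
Split on c. With c = true, the clauses containing c are satisfied and !c drops from the rest; 0 of the 2^5 = 32 assignments to the other variables satisfy what remains.
With c = false, by the same count on the reduced clause set, 1 assignment works.
(One model: a=F, b=F, c=F, d=T, e=T, f=F.)
Total: 0 + 1 = 1.

1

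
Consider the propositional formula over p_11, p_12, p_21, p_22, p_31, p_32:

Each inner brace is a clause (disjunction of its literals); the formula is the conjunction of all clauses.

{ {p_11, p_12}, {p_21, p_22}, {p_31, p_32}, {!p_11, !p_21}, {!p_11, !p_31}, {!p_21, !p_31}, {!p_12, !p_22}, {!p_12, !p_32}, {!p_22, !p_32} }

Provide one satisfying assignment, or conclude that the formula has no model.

Case p_11 = true:
From the singleton clause (!p_21), p_21 = false.
From the singleton clause (p_22), p_22 = true.
From the singleton clause (!p_31), p_31 = false.
From the singleton clause (p_32), p_32 = true.
That conflicts with the unit clause (!p_32).
Backtrack on p_11: now try p_11 = false.
From the singleton clause (p_12), p_12 = true.
From the singleton clause (!p_22), p_22 = false.
From the singleton clause (p_21), p_21 = true.
From the singleton clause (!p_31), p_31 = false.
From the singleton clause (p_32), p_32 = true.
That conflicts with the unit clause (!p_32).
Neither p_11 = true nor p_11 = false works.

UNSATISFIABLE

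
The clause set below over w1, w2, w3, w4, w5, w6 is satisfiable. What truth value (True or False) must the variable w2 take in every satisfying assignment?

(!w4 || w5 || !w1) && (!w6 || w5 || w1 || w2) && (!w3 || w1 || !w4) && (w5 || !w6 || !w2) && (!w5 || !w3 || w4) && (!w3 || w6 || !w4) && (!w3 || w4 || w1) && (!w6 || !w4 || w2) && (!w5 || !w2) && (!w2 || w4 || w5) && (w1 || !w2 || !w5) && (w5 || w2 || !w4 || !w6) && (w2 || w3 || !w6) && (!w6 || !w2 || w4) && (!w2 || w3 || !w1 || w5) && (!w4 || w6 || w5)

Suppose w2 = true.
(!w5) alone gives w5 = false.
(!w6) alone gives w6 = false.
(w4) alone gives w4 = true.
But (!w4) is also a unit clause — contradiction.
So every satisfying assignment has w2 = False.

False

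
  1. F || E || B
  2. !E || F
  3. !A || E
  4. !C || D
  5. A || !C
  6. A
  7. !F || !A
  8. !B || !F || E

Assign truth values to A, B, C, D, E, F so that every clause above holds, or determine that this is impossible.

UNSATISFIABLE

Unit clause (A) forces A = true.
Unit clause (E) forces E = true.
Unit clause (F) forces F = true.
Now (!F) is unsatisfied and unit — conflict.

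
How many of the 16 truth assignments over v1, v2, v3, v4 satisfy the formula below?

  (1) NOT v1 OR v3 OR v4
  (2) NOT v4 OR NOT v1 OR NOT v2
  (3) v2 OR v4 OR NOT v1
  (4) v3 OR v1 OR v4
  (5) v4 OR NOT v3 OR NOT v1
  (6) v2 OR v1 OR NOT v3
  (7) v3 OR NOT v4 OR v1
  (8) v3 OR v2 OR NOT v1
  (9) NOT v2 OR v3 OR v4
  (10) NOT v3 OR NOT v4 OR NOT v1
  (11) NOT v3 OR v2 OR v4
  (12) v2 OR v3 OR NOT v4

There are 2^4 = 16 truth assignments over (v1, v2, v3, v4).
Check each against the 12 clauses (columns in the order v1, v2, v3, v4):
  F F F F  ✗ fails (v3 OR v1 OR v4)
  F F F T  ✗ fails (v3 OR NOT v4 OR v1)
  F F T F  ✗ fails (v2 OR v1 OR NOT v3)
  F F T T  ✗ fails (v2 OR v1 OR NOT v3)
  F T F F  ✗ fails (v3 OR v1 OR v4)
  F T F T  ✗ fails (v3 OR NOT v4 OR v1)
  F T T F  ✓ satisfies all
  F T T T  ✓ satisfies all
  T F F F  ✗ fails (NOT v1 OR v3 OR v4)
  T F F T  ✗ fails (v3 OR v2 OR NOT v1)
  T F T F  ✗ fails (v2 OR v4 OR NOT v1)
  T F T T  ✗ fails (NOT v3 OR NOT v4 OR NOT v1)
  T T F F  ✗ fails (NOT v1 OR v3 OR v4)
  T T F T  ✗ fails (NOT v4 OR NOT v1 OR NOT v2)
  T T T F  ✗ fails (v4 OR NOT v3 OR NOT v1)
  T T T T  ✗ fails (NOT v4 OR NOT v1 OR NOT v2)
2 of the 16 rows are models.

2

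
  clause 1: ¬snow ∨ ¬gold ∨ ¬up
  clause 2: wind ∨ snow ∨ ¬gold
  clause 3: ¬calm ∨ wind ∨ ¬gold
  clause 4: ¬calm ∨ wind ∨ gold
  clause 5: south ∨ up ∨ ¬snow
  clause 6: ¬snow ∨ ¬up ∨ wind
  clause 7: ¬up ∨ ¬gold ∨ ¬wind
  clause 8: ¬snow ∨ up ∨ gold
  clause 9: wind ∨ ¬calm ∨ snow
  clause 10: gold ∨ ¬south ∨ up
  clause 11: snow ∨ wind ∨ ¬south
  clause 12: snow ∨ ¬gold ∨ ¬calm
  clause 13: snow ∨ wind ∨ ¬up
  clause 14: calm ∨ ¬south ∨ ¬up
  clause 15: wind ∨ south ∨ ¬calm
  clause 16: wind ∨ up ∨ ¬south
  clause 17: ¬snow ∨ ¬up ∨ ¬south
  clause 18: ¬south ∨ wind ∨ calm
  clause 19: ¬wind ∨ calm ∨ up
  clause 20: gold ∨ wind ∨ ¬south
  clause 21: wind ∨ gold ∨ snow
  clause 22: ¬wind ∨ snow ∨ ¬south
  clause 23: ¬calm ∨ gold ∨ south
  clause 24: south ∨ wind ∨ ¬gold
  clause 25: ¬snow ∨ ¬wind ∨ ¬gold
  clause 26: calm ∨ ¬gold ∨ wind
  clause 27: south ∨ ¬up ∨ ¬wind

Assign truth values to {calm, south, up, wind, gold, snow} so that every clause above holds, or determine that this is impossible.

UNSATISFIABLE

Try snow = False.
Try wind = True.
The clause (¬south) is unit, so south = False.
The clause (¬up) is unit, so up = False.
The clause (calm) is unit, so calm = True.
The clause (¬gold) is unit, so gold = False.
Now (gold) is unsatisfied and unit — conflict.
Undo wind and try wind = False.
The clause (¬gold) is unit, so gold = False.
Now (gold) is unsatisfied and unit — conflict.
Either choice for wind ends in contradiction.
Undo snow and try snow = True.
Try gold = False.
The clause (up) is unit, so up = True.
The clause (wind) is unit, so wind = True.
The clause (¬south) is unit, so south = False.
Now (south) is unsatisfied and unit — conflict.
Undo gold and try gold = True.
The clause (¬up) is unit, so up = False.
The clause (south) is unit, so south = True.
The clause (wind) is unit, so wind = True.
Now (¬wind) is unsatisfied and unit — conflict.
Either choice for gold ends in contradiction.
Either choice for snow ends in contradiction.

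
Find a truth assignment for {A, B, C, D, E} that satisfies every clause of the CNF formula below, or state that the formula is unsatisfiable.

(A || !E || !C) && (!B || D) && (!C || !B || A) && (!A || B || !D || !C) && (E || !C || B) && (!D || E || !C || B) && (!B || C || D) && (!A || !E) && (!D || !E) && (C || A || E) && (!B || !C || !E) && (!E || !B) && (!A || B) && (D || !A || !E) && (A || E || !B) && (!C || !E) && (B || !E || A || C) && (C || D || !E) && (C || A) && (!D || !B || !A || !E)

Case B = true:
From the singleton clause (D), D = true.
From the singleton clause (!E), E = false.
From the singleton clause (A), A = true.
No clause remains; C is free.

A=true,  B=true,  C=false,  D=true,  E=false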